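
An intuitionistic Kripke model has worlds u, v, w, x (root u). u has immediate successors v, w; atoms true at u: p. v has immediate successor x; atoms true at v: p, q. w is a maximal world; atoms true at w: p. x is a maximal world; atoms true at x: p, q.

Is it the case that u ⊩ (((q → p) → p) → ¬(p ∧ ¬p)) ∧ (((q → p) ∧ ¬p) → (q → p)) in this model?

u ⊩ (((q → p) → p) → ¬(p ∧ ¬p)) ∧ (((q → p) ∧ ¬p) → (q → p)) since u forces both conjuncts.

Yes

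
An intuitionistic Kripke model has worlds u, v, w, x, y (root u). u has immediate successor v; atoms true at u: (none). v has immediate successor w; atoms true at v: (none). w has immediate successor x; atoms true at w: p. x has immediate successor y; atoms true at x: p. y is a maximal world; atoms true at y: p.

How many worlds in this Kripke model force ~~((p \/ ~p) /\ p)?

5

u: forces it.
v: forces it.
w: forces it.
x: forces it.
y: forces it.
Worlds forcing the formula: {u, v, w, x, y}.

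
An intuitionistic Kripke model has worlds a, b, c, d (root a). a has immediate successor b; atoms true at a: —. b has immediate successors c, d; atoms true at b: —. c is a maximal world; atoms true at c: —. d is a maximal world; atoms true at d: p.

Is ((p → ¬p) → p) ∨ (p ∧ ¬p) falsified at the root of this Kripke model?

Yes

a ⊮ ((p → ¬p) → p) ∨ (p ∧ ¬p): neither disjunct is forced at a.
a ⊮ (p → ¬p) → p: at the accessible world c, c ⊩ p → ¬p but c ⊮ p.
c lacks atom p, so c ⊮ p.
So the root a does not force ((p → ¬p) → p) ∨ (p ∧ ¬p); the model is a countermodel.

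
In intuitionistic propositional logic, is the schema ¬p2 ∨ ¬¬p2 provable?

This is the weak law of excluded middle, which is not intuitionistically valid.
A Kripke countermodel: worlds 0, 1, 2; order generated by 0 ≤ 1, 0 ≤ 2; atoms true at each world — 0:{}; 1:{p2}; 2:{}.
0 ⊮ ¬p2 ∨ ¬¬p2: neither disjunct is forced at 0.
0 ⊮ ¬p2 since 1 is accessible from 0 and 1 ⊩ p2.
So the root 0 does not force the formula.

No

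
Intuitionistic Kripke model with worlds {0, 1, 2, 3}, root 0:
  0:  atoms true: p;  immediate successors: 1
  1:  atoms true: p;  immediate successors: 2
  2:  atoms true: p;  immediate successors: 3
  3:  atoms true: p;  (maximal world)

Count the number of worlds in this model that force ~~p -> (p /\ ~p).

0

0: does not force it — 0 ||-/- ~~p -> (p /\ ~p): already at 0 itself, 0 ||- ~~p but 0 ||-/- p /\ ~p.
1: does not force it — 1 ||-/- ~~p -> (p /\ ~p): already at 1 itself, 1 ||- ~~p but 1 ||-/- p /\ ~p.
2: does not force it.
3: does not force it.
Worlds forcing the formula: { }.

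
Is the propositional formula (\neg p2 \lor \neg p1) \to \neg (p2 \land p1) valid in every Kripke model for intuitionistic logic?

Yes

This is a constructively valid De Morgan direction (disjunction of negations to negated conjunction), which is intuitionistically derivable.
If \neg p2 holds at a world then no accessible world forces p2, hence none forces p2 \land p1; likewise for \neg p1.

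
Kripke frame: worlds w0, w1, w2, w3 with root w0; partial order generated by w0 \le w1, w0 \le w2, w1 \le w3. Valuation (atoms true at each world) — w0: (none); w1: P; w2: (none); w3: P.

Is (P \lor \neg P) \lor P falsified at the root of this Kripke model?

w0 \nVdash (P \lor \neg P) \lor P: neither disjunct is forced at w0.
w0 \nVdash P \lor \neg P: neither disjunct is forced at w0.
w0 lacks atom P, so w0 \nVdash P.
So the root w0 does not force (P \lor \neg P) \lor P; the model is a countermodel.

Yes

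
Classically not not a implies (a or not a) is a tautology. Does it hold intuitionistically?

This is a variant of double-negation elimination (deriving excluded middle from double negation), which is not intuitionistically valid.
A Kripke countermodel: worlds u0, u1; order generated by u0 <= u1; atoms true at each world — u0:{}; u1:{a}.
u0 does not force not not a implies (a or not a): already at u0 itself, u0 forces not not a but u0 does not force a or not a.
u0 does not force a or not a: neither disjunct is forced at u0.
u0 lacks atom a, so u0 does not force a.
So the root u0 does not force the formula.

No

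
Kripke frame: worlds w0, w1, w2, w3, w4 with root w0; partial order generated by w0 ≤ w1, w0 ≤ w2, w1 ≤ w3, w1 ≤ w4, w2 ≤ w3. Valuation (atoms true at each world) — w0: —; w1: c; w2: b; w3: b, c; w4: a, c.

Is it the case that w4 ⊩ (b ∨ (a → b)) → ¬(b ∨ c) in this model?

w4 ⊩ (b ∨ (a → b)) → ¬(b ∨ c) vacuously: no world accessible from w4 forces the antecedent b ∨ (a → b).

Yes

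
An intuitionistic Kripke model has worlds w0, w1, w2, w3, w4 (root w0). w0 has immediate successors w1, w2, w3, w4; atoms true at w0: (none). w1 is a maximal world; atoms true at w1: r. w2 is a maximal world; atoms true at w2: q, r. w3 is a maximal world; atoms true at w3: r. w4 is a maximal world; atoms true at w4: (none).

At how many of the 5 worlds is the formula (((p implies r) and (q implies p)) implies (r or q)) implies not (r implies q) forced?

w0: does not force it — w0 does not force (((p implies r) and (q implies p)) implies (r or q)) implies not (r implies q): at the accessible world w2, w2 forces ((p implies r) and (q implies p)) implies (r or q) but w2 does not force not (r implies q).
w1: forces it.
w2: does not force it — w2 does not force (((p implies r) and (q implies p)) implies (r or q)) implies not (r implies q): already at w2 itself, w2 forces ((p implies r) and (q implies p)) implies (r or q) but w2 does not force not (r implies q).
w3: forces it.
w4: forces it.
Worlds forcing the formula: {w1, w3, w4}.

3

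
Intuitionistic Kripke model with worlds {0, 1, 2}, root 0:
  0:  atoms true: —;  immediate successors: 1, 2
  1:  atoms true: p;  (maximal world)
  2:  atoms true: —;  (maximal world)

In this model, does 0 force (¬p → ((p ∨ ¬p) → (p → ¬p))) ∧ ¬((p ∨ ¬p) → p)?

No

0 ⊮ (¬p → ((p ∨ ¬p) → (p → ¬p))) ∧ ¬((p ∨ ¬p) → p) since 0 fails ¬((p ∨ ¬p) → p).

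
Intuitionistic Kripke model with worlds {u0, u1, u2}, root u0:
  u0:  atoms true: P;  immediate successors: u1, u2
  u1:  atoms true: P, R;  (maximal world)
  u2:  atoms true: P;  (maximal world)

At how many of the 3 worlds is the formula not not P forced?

u0: forces it.
u1: forces it.
u2: forces it.
Worlds forcing the formula: {u0, u1, u2}.

3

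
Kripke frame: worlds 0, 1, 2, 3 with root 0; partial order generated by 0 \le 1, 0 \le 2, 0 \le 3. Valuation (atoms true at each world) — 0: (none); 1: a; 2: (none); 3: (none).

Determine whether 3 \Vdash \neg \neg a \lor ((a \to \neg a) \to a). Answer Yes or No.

No

3 \nVdash \neg \neg a \lor ((a \to \neg a) \to a): neither disjunct is forced at 3.
3 \nVdash \neg \neg a since 3 is accessible from 3 and 3 \Vdash \neg a.
3 \Vdash \neg a: no world accessible from 3 forces a.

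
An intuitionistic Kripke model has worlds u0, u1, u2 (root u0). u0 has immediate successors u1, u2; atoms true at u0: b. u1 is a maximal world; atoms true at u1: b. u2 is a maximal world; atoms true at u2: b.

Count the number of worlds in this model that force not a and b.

u0: forces it.
u1: forces it.
u2: forces it.
Worlds forcing the formula: {u0, u1, u2}.

3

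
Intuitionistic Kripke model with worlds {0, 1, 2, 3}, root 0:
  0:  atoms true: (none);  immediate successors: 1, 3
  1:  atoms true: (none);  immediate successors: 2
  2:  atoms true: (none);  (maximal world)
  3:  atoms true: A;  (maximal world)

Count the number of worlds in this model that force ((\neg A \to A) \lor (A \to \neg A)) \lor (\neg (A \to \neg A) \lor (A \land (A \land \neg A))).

3

0: does not force it — 0 \nVdash ((\neg A \to A) \lor (A \to \neg A)) \lor (\neg (A \to \neg A) \lor (A \land (A \land \neg A))): neither disjunct is forced at 0.
1: forces it.
2: forces it.
3: forces it.
Worlds forcing the formula: {1, 2, 3}.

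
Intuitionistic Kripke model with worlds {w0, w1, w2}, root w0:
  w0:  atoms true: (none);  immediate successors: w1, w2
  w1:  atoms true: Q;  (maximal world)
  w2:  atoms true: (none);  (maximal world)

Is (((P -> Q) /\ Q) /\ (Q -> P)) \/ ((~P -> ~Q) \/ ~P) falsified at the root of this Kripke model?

No

w0 ||- (((P -> Q) /\ Q) /\ (Q -> P)) \/ ((~P -> ~Q) \/ ~P) via the disjunct (~P -> ~Q) \/ ~P.
So the root w0 forces (((P -> Q) /\ Q) /\ (Q -> P)) \/ ((~P -> ~Q) \/ ~P); the model is not a countermodel.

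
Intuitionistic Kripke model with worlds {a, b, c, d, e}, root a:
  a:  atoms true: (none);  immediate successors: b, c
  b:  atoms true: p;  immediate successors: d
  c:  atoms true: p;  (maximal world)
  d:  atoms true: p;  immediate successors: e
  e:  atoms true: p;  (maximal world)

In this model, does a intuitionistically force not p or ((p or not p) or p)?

No

a does not force not p or ((p or not p) or p): neither disjunct is forced at a.
a does not force not p since b is accessible from a and b forces p.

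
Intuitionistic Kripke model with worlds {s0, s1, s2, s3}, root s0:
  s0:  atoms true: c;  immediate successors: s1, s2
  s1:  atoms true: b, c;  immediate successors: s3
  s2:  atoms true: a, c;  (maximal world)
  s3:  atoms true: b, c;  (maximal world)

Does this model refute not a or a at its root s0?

Yes

s0 does not force not a or a: neither disjunct is forced at s0.
s0 does not force not a since s2 is accessible from s0 and s2 forces a.
So the root s0 does not force not a or a; the model is a countermodel.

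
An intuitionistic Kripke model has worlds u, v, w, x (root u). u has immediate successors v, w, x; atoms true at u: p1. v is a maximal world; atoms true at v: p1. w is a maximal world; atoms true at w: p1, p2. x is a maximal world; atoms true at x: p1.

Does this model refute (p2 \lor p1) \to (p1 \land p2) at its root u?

u \nVdash (p2 \lor p1) \to (p1 \land p2): already at u itself, u \Vdash p2 \lor p1 but u \nVdash p1 \land p2.
u \nVdash p1 \land p2 since u fails p2.
So the root u does not force (p2 \lor p1) \to (p1 \land p2); the model is a countermodel.

Yes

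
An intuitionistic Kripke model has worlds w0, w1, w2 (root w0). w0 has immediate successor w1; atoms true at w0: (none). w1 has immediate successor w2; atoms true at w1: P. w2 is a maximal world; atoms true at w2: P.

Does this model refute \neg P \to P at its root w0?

No

w0 \Vdash \neg P \to P vacuously: no world accessible from w0 forces the antecedent \neg P.
So the root w0 forces \neg P \to P; the model is not a countermodel.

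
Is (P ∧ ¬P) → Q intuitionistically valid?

Yes

This is an instance of ex falso quodlibet, which is intuitionistically derivable.
No world can force both P and ¬P, so the antecedent P ∧ ¬P is never forced and the implication holds vacuously at every world.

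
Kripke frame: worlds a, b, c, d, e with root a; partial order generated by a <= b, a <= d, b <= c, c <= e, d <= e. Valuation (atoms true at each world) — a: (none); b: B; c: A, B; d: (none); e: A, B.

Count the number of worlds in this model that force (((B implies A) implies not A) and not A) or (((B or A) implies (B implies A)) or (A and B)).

a: does not force it — a does not force (((B implies A) implies not A) and not A) or (((B or A) implies (B implies A)) or (A and B)): neither disjunct is forced at a.
b: does not force it — b does not force (((B implies A) implies not A) and not A) or (((B or A) implies (B implies A)) or (A and B)): neither disjunct is forced at b.
c: forces it.
d: forces it.
e: forces it.
Worlds forcing the formula: {c, d, e}.

3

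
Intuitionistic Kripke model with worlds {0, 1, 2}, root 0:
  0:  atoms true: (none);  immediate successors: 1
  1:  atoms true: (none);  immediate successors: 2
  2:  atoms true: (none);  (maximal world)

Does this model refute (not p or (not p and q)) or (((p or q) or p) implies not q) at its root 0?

No

0 forces (not p or (not p and q)) or (((p or q) or p) implies not q) via the disjunct not p or (not p and q).
So the root 0 forces (not p or (not p and q)) or (((p or q) or p) implies not q); the model is not a countermodel.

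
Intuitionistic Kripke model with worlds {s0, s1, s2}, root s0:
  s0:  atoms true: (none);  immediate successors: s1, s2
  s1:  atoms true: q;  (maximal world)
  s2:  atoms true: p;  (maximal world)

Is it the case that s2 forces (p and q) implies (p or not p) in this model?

Yes

s2 forces (p and q) implies (p or not p) vacuously: no world accessible from s2 forces the antecedent p and q.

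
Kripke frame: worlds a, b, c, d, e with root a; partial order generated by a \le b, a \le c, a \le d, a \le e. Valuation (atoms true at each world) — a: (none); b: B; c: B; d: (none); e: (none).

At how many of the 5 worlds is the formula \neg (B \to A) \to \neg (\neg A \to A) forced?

5

a: forces it.
b: forces it.
c: forces it.
d: forces it.
e: forces it.
Worlds forcing the formula: {a, b, c, d, e}.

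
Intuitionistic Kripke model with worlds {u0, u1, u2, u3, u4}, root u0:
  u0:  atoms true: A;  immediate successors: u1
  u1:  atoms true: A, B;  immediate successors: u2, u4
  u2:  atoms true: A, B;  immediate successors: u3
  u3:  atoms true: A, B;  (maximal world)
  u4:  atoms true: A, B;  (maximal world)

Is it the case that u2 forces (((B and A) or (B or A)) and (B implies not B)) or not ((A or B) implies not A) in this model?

u2 forces (((B and A) or (B or A)) and (B implies not B)) or not ((A or B) implies not A) via the disjunct not ((A or B) implies not A).

Yes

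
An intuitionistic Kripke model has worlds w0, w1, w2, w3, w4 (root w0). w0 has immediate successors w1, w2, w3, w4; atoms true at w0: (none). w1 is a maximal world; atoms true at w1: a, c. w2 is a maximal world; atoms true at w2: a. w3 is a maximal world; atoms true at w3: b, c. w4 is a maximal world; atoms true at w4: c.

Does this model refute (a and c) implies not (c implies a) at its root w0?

w0 does not force (a and c) implies not (c implies a): at the accessible world w1, w1 forces a and c but w1 does not force not (c implies a).
w1 does not force not (c implies a) since w1 is accessible from w1 and w1 forces c implies a.
w1 forces c implies a: every world accessible from w1 that forces c (namely w1) also forces a.
So the root w0 does not force (a and c) implies not (c implies a); the model is a countermodel.

Yes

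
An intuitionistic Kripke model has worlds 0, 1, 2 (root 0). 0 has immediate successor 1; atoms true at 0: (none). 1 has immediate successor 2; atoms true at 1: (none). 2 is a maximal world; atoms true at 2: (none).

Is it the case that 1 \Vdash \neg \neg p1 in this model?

1 \nVdash \neg \neg p1 since 1 is accessible from 1 and 1 \Vdash \neg p1.
1 \Vdash \neg p1: no world accessible from 1 forces p1.

No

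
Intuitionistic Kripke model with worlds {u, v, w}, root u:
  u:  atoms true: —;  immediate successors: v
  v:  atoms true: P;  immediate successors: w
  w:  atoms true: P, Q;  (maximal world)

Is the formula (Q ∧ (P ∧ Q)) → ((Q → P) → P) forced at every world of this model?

Yes

u ⊩ (Q ∧ (P ∧ Q)) → ((Q → P) → P): every world accessible from u that forces Q ∧ (P ∧ Q) (namely w) also forces (Q → P) → P.
Since the root u forces (Q ∧ (P ∧ Q)) → ((Q → P) → P) and forcing is persistent (monotone upward), every world forces it.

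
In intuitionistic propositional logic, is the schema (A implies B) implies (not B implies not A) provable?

Yes

This is the forward direction of contraposition, which is intuitionistically derivable.
Assume A implies B and not B. If A held then B would follow, contradicting not B; so not A.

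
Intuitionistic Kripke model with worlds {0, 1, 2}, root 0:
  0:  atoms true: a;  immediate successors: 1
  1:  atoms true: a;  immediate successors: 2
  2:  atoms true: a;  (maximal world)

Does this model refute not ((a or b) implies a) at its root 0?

0 does not force not ((a or b) implies a) since 0 is accessible from 0 and 0 forces (a or b) implies a.
0 forces (a or b) implies a: every world accessible from 0 that forces a or b (namely 0, 1, 2) also forces a.
So the root 0 does not force not ((a or b) implies a); the model is a countermodel.

Yes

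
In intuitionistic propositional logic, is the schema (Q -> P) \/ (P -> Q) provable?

No

This is the Gödel–Dummett linearity axiom, which is not intuitionistically valid.
A Kripke countermodel: worlds 0, 1, 2; order generated by 0 <= 1, 0 <= 2; atoms true at each world — 0:{}; 1:{Q}; 2:{P}.
0 ||-/- (Q -> P) \/ (P -> Q): neither disjunct is forced at 0.
0 ||-/- Q -> P: at the accessible world 1, 1 ||- Q but 1 ||-/- P.
1 lacks atom P, so 1 ||-/- P.
So the root 0 does not force the formula.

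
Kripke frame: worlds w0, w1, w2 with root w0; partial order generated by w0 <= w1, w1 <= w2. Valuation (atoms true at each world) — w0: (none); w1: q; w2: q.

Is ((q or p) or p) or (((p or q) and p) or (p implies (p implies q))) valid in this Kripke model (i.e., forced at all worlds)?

w0 forces ((q or p) or p) or (((p or q) and p) or (p implies (p implies q))) via the disjunct ((p or q) and p) or (p implies (p implies q)).
Since the root w0 forces ((q or p) or p) or (((p or q) and p) or (p implies (p implies q))) and forcing is persistent (monotone upward), every world forces it.

Yes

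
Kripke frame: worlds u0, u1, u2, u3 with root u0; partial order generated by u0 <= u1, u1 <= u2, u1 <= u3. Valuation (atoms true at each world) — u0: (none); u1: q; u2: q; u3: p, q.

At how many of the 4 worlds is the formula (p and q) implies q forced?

4

u0: forces it.
u1: forces it.
u2: forces it.
u3: forces it.
Worlds forcing the formula: {u0, u1, u2, u3}.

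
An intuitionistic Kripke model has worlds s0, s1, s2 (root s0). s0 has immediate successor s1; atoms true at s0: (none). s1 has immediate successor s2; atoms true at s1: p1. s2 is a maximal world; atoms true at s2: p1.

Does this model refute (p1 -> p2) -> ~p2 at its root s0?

s0 ||- (p1 -> p2) -> ~p2 vacuously: no world accessible from s0 forces the antecedent p1 -> p2.
So the root s0 forces (p1 -> p2) -> ~p2; the model is not a countermodel.

No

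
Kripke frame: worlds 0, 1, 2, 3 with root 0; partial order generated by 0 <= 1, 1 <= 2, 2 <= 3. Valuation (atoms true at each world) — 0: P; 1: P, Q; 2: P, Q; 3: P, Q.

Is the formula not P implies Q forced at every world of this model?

0 forces not P implies Q vacuously: no world accessible from 0 forces the antecedent not P.
Since the root 0 forces not P implies Q and forcing is persistent (monotone upward), every world forces it.

Yes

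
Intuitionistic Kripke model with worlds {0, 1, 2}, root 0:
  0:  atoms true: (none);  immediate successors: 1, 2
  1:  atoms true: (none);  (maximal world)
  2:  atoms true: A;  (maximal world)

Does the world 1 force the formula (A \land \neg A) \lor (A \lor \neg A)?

Yes

1 \Vdash (A \land \neg A) \lor (A \lor \neg A) via the disjunct A \lor \neg A.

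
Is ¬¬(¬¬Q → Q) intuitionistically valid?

Yes

This is the double negation of double-negation elimination, which is intuitionistically derivable.
By Glivenko's theorem the double negation of any classical propositional tautology is intuitionistically provable; ¬¬Q → Q is classically a tautology.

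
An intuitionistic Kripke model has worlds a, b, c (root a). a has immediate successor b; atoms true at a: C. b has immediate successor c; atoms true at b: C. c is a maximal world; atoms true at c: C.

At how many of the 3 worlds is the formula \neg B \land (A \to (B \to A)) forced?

3

a: forces it.
b: forces it.
c: forces it.
Worlds forcing the formula: {a, b, c}.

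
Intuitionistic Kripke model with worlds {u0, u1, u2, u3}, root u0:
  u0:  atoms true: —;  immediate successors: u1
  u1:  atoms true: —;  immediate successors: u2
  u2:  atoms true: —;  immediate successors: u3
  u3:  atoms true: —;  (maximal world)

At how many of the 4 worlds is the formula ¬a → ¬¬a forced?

u0: does not force it — u0 ⊮ ¬a → ¬¬a: already at u0 itself, u0 ⊩ ¬a but u0 ⊮ ¬¬a.
u1: does not force it — u1 ⊮ ¬a → ¬¬a: already at u1 itself, u1 ⊩ ¬a but u1 ⊮ ¬¬a.
u2: does not force it.
u3: does not force it.
Worlds forcing the formula: { }.

0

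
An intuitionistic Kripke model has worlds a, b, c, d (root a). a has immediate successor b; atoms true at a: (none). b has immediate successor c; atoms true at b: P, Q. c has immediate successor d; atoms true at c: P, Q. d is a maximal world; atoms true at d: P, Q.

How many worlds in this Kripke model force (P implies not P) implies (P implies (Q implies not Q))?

a: forces it.
b: forces it.
c: forces it.
d: forces it.
Worlds forcing the formula: {a, b, c, d}.

4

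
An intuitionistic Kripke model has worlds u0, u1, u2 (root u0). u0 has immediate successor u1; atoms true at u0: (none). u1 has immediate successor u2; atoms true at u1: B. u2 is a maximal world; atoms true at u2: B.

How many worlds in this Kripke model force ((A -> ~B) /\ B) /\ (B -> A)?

u0: does not force it — u0 ||-/- ((A -> ~B) /\ B) /\ (B -> A) since u0 fails (A -> ~B) /\ B.
u1: does not force it.
u2: does not force it.
Worlds forcing the formula: { }.

0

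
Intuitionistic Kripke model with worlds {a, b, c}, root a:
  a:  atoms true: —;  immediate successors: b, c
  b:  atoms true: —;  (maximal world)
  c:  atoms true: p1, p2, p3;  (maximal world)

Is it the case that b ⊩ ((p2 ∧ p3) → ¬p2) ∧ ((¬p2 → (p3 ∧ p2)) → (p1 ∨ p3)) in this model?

b ⊩ ((p2 ∧ p3) → ¬p2) ∧ ((¬p2 → (p3 ∧ p2)) → (p1 ∨ p3)) since b forces both conjuncts.

Yes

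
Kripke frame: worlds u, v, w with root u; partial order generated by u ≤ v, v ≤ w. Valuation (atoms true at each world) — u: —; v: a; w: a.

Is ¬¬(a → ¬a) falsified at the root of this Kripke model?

Yes

u ⊮ ¬¬(a → ¬a) since u is accessible from u and u ⊩ ¬(a → ¬a).
u ⊩ ¬(a → ¬a): no world accessible from u forces a → ¬a.
So the root u does not force ¬¬(a → ¬a); the model is a countermodel.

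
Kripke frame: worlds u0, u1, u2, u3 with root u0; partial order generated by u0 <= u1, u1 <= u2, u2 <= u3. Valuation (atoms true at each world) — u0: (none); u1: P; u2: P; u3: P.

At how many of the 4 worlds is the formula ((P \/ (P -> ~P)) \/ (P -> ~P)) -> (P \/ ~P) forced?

u0: forces it.
u1: forces it.
u2: forces it.
u3: forces it.
Worlds forcing the formula: {u0, u1, u2, u3}.

4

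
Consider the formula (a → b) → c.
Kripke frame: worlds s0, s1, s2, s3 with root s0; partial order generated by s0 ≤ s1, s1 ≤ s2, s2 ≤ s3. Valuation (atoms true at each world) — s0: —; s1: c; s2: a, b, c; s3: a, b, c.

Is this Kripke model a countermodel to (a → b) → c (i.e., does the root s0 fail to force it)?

s0 ⊮ (a → b) → c: already at s0 itself, s0 ⊩ a → b but s0 ⊮ c.
s0 lacks atom c, so s0 ⊮ c.
So the root s0 does not force (a → b) → c; the model is a countermodel.

Yes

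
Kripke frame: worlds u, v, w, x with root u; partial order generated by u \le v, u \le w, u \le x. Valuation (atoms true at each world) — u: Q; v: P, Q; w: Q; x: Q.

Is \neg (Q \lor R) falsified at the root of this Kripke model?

u \nVdash \neg (Q \lor R) since u is accessible from u and u \Vdash Q \lor R.
u \Vdash Q \lor R via the disjunct Q.
So the root u does not force \neg (Q \lor R); the model is a countermodel.

Yes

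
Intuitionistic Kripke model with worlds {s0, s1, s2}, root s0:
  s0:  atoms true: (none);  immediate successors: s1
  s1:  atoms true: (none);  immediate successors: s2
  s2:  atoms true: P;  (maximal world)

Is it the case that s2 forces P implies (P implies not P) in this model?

No

s2 does not force P implies (P implies not P): already at s2 itself, s2 forces P but s2 does not force P implies not P.
s2 does not force P implies not P: already at s2 itself, s2 forces P but s2 does not force not P.
s2 does not force not P since s2 is accessible from s2 and s2 forces P.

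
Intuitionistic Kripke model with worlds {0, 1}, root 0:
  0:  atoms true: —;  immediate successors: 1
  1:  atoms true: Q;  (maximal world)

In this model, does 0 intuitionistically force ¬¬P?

0 ⊮ ¬¬P since 0 is accessible from 0 and 0 ⊩ ¬P.
0 ⊩ ¬P: no world accessible from 0 forces P.

No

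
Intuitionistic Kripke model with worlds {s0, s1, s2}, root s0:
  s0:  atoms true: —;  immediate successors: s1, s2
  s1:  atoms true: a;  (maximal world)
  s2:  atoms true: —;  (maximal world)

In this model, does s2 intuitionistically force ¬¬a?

No

s2 ⊮ ¬¬a since s2 is accessible from s2 and s2 ⊩ ¬a.
s2 ⊩ ¬a: no world accessible from s2 forces a.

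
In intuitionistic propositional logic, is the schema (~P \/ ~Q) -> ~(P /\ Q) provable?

Yes

This is a constructively valid De Morgan direction (disjunction of negations to negated conjunction), which is intuitionistically derivable.
If ~P holds at a world then no accessible world forces P, hence none forces P /\ Q; likewise for ~Q.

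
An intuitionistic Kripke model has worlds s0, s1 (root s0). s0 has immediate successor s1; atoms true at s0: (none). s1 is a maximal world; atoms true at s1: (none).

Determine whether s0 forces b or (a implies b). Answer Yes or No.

s0 forces b or (a implies b) via the disjunct a implies b.

Yes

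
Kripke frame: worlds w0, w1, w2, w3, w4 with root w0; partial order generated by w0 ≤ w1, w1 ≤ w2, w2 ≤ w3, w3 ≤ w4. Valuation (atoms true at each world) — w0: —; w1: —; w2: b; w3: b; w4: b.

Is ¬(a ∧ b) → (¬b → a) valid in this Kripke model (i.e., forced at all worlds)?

w0 ⊩ ¬(a ∧ b) → (¬b → a): every world accessible from w0 that forces ¬(a ∧ b) (namely w0, w1, w2, w3, w4) also forces ¬b → a.
Since the root w0 forces ¬(a ∧ b) → (¬b → a) and forcing is persistent (monotone upward), every world forces it.

Yes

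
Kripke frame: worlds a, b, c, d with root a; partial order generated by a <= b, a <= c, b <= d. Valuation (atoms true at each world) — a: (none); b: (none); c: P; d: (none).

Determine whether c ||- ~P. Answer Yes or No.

c ||-/- ~P since c is accessible from c and c ||- P.

No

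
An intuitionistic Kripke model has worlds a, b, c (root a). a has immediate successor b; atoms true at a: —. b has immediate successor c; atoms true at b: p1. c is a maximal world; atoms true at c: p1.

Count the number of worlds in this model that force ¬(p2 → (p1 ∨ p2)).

a: does not force it — a ⊮ ¬(p2 → (p1 ∨ p2)) since a is accessible from a and a ⊩ p2 → (p1 ∨ p2).
b: does not force it — b ⊮ ¬(p2 → (p1 ∨ p2)) since b is accessible from b and b ⊩ p2 → (p1 ∨ p2).
c: does not force it — c ⊮ ¬(p2 → (p1 ∨ p2)) since c is accessible from c and c ⊩ p2 → (p1 ∨ p2).
Worlds forcing the formula: { }.

0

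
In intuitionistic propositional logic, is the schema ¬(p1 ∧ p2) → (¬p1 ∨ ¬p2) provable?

This is the constructively invalid direction of De Morgan's law for conjunction, which is not intuitionistically valid.
A Kripke countermodel: worlds a, b, c; order generated by a ≤ b, a ≤ c; atoms true at each world — a:{}; b:{p1}; c:{p2}.
a ⊮ ¬(p1 ∧ p2) → (¬p1 ∨ ¬p2): already at a itself, a ⊩ ¬(p1 ∧ p2) but a ⊮ ¬p1 ∨ ¬p2.
a ⊮ ¬p1 ∨ ¬p2: neither disjunct is forced at a.
a ⊮ ¬p1 since b is accessible from a and b ⊩ p1.
So the root a does not force the formula.

No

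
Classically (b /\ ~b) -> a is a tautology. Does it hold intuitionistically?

This is an instance of ex falso quodlibet, which is intuitionistically derivable.
No world can force both b and ~b, so the antecedent b /\ ~b is never forced and the implication holds vacuously at every world.

Yes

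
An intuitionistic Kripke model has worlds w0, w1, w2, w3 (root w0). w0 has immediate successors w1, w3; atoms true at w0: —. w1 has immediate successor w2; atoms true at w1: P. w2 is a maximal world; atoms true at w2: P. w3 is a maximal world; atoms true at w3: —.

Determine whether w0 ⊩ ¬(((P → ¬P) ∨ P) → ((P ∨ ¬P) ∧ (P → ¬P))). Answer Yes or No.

w0 ⊮ ¬(((P → ¬P) ∨ P) → ((P ∨ ¬P) ∧ (P → ¬P))) since w3 is accessible from w0 and w3 ⊩ ((P → ¬P) ∨ P) → ((P ∨ ¬P) ∧ (P → ¬P)).
w3 ⊩ ((P → ¬P) ∨ P) → ((P ∨ ¬P) ∧ (P → ¬P)): every world accessible from w3 that forces (P → ¬P) ∨ P (namely w3) also forces (P ∨ ¬P) ∧ (P → ¬P).

No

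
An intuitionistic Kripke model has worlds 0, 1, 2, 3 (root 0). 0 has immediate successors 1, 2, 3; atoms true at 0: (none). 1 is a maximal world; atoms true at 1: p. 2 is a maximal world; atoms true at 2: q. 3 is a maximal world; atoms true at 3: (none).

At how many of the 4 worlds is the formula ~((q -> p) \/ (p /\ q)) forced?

1

0: does not force it — 0 ||-/- ~((q -> p) \/ (p /\ q)) since 1 is accessible from 0 and 1 ||- (q -> p) \/ (p /\ q).
1: does not force it.
2: forces it.
3: does not force it.
Worlds forcing the formula: {2}.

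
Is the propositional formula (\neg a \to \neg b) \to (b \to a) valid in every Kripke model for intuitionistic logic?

No

This is the converse of contraposition, which is not intuitionistically valid.
A Kripke countermodel: worlds s0, s1; order generated by s0 \le s1; atoms true at each world — s0:{b}; s1:{a,b}.
s0 \nVdash (\neg a \to \neg b) \to (b \to a): already at s0 itself, s0 \Vdash \neg a \to \neg b but s0 \nVdash b \to a.
s0 \nVdash b \to a: already at s0 itself, s0 \Vdash b but s0 \nVdash a.
s0 lacks atom a, so s0 \nVdash a.
So the root s0 does not force the formula.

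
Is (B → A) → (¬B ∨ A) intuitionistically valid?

No

This is the material-implication-as-disjunction principle, which is not intuitionistically valid.
A Kripke countermodel: worlds s0, s1; order generated by s0 ≤ s1; atoms true at each world — s0:{}; s1:{A,B}.
s0 ⊮ (B → A) → (¬B ∨ A): already at s0 itself, s0 ⊩ B → A but s0 ⊮ ¬B ∨ A.
s0 ⊮ ¬B ∨ A: neither disjunct is forced at s0.
s0 ⊮ ¬B since s1 is accessible from s0 and s1 ⊩ B.
So the root s0 does not force the formula.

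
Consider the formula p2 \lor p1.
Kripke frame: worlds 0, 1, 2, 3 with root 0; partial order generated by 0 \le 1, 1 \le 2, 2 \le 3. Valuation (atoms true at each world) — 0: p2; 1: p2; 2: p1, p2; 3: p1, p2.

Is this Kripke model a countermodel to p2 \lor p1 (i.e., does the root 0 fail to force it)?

0 \Vdash p2 \lor p1 via the disjunct p2.
So the root 0 forces p2 \lor p1; the model is not a countermodel.

No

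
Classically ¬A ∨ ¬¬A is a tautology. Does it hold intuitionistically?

This is the weak law of excluded middle, which is not intuitionistically valid.
A Kripke countermodel: worlds u, v, w; order generated by u ≤ v, u ≤ w; atoms true at each world — u:{}; v:{A}; w:{}.
u ⊮ ¬A ∨ ¬¬A: neither disjunct is forced at u.
u ⊮ ¬A since v is accessible from u and v ⊩ A.
So the root u does not force the formula.

No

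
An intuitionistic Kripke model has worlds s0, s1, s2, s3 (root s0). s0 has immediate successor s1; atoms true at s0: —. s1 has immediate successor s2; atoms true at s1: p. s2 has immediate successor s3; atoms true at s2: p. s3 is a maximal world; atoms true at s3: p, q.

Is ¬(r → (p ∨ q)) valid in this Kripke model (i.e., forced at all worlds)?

No

Not every world: s0 ⊮ ¬(r → (p ∨ q)).
s0 ⊮ ¬(r → (p ∨ q)) since s0 is accessible from s0 and s0 ⊩ r → (p ∨ q).
s0 ⊩ r → (p ∨ q) vacuously: no world accessible from s0 forces the antecedent r.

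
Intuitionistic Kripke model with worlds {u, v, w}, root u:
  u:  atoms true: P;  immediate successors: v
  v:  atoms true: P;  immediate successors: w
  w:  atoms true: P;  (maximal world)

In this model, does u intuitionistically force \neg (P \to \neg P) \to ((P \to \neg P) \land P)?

u \nVdash \neg (P \to \neg P) \to ((P \to \neg P) \land P): already at u itself, u \Vdash \neg (P \to \neg P) but u \nVdash (P \to \neg P) \land P.
u \nVdash (P \to \neg P) \land P since u fails P \to \neg P.

No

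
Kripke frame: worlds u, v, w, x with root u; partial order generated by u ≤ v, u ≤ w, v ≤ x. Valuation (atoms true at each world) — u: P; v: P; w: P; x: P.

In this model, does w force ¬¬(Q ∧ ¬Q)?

w ⊮ ¬¬(Q ∧ ¬Q) since w is accessible from w and w ⊩ ¬(Q ∧ ¬Q).
w ⊩ ¬(Q ∧ ¬Q): no world accessible from w forces Q ∧ ¬Q.

No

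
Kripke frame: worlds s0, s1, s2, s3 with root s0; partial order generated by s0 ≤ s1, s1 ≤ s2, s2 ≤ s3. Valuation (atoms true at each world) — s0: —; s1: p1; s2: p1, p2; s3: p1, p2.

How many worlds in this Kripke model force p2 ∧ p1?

2

s0: does not force it — s0 ⊮ p2 ∧ p1 since s0 fails p2.
s1: does not force it.
s2: forces it.
s3: forces it.
Worlds forcing the formula: {s2, s3}.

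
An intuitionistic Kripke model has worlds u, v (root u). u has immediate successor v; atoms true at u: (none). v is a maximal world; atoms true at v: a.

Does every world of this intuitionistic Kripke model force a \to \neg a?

No

Not every world: u \nVdash a \to \neg a.
u \nVdash a \to \neg a: at the accessible world v, v \Vdash a but v \nVdash \neg a.
v \nVdash \neg a since v is accessible from v and v \Vdash a.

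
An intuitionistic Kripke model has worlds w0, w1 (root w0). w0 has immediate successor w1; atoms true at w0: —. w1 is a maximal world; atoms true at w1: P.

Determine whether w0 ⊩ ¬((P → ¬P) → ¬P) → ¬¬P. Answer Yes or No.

w0 ⊩ ¬((P → ¬P) → ¬P) → ¬¬P vacuously: no world accessible from w0 forces the antecedent ¬((P → ¬P) → ¬P).

Yes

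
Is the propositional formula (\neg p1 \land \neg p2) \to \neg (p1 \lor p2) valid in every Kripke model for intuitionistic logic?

This is a constructively valid De Morgan direction (conjunction of negations to negated disjunction), which is intuitionistically derivable.
If both \neg p1 and \neg p2 hold at a world, no accessible world forces p1 or forces p2, so none forces p1 \lor p2.

Yes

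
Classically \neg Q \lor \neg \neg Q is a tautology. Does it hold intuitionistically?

No

This is the weak law of excluded middle, which is not intuitionistically valid.
A Kripke countermodel: worlds u0, u1, u2; order generated by u0 \le u1, u0 \le u2; atoms true at each world — u0:{}; u1:{Q}; u2:{}.
u0 \nVdash \neg Q \lor \neg \neg Q: neither disjunct is forced at u0.
u0 \nVdash \neg Q since u1 is accessible from u0 and u1 \Vdash Q.
So the root u0 does not force the formula.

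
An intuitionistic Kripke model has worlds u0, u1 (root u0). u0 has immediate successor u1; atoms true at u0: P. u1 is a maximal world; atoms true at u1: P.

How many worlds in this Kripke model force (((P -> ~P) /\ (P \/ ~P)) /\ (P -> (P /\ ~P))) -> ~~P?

u0: forces it.
u1: forces it.
Worlds forcing the formula: {u0, u1}.

2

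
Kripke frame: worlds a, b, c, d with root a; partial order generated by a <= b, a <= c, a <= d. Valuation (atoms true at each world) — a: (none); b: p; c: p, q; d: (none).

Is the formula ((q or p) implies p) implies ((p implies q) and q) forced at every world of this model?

Not every world: a does not force ((q or p) implies p) implies ((p implies q) and q).
a does not force ((q or p) implies p) implies ((p implies q) and q): already at a itself, a forces (q or p) implies p but a does not force (p implies q) and q.
a does not force (p implies q) and q since a fails p implies q.

No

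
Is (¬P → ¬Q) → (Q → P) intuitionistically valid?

This is the converse of contraposition, which is not intuitionistically valid.
A Kripke countermodel: worlds 0, 1; order generated by 0 ≤ 1; atoms true at each world — 0:{Q}; 1:{P,Q}.
0 ⊮ (¬P → ¬Q) → (Q → P): already at 0 itself, 0 ⊩ ¬P → ¬Q but 0 ⊮ Q → P.
0 ⊮ Q → P: already at 0 itself, 0 ⊩ Q but 0 ⊮ P.
0 lacks atom P, so 0 ⊮ P.
So the root 0 does not force the formula.

No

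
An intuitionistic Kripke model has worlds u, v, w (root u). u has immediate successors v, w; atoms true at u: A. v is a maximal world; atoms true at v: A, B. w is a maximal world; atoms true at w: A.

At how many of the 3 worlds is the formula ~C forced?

3

u: forces it.
v: forces it.
w: forces it.
Worlds forcing the formula: {u, v, w}.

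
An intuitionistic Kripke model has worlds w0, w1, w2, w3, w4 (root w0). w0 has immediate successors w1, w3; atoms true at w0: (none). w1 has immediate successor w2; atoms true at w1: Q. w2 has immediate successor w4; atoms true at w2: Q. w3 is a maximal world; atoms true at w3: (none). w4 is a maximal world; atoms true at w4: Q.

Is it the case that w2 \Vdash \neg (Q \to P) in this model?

w2 \Vdash \neg (Q \to P): no world accessible from w2 forces Q \to P.

Yes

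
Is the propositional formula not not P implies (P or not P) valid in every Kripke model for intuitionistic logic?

No

This is a variant of double-negation elimination (deriving excluded middle from double negation), which is not intuitionistically valid.
A Kripke countermodel: worlds s0, s1; order generated by s0 <= s1; atoms true at each world — s0:{}; s1:{P}.
s0 does not force not not P implies (P or not P): already at s0 itself, s0 forces not not P but s0 does not force P or not P.
s0 does not force P or not P: neither disjunct is forced at s0.
s0 lacks atom P, so s0 does not force P.
So the root s0 does not force the formula.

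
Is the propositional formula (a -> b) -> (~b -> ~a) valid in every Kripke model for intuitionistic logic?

Yes

This is the forward direction of contraposition, which is intuitionistically derivable.
Assume a -> b and ~b. If a held then b would follow, contradicting ~b; so ~a.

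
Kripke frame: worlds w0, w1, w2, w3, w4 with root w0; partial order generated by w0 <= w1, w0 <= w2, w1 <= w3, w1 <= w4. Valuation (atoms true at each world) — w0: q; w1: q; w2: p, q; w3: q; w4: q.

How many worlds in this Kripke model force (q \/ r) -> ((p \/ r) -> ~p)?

3

w0: does not force it — w0 ||-/- (q \/ r) -> ((p \/ r) -> ~p): already at w0 itself, w0 ||- q \/ r but w0 ||-/- (p \/ r) -> ~p.
w1: forces it.
w2: does not force it.
w3: forces it.
w4: forces it.
Worlds forcing the formula: {w1, w3, w4}.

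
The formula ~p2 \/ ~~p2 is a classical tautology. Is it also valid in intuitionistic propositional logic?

This is the weak law of excluded middle, which is not intuitionistically valid.
A Kripke countermodel: worlds w0, w1, w2; order generated by w0 <= w1, w0 <= w2; atoms true at each world — w0:{}; w1:{p2}; w2:{}.
w0 ||-/- ~p2 \/ ~~p2: neither disjunct is forced at w0.
w0 ||-/- ~p2 since w1 is accessible from w0 and w1 ||- p2.
So the root w0 does not force the formula.

No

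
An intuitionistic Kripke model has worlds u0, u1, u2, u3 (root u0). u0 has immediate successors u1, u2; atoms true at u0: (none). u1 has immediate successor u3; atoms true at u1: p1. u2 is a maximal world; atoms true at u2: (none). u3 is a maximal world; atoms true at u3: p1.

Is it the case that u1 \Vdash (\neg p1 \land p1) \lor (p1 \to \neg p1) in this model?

u1 \nVdash (\neg p1 \land p1) \lor (p1 \to \neg p1): neither disjunct is forced at u1.
u1 \nVdash \neg p1 \land p1 since u1 fails \neg p1.

No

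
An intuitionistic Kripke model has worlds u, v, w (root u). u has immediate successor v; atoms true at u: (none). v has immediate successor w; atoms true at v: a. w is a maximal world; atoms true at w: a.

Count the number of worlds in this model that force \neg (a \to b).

3

u: forces it.
v: forces it.
w: forces it.
Worlds forcing the formula: {u, v, w}.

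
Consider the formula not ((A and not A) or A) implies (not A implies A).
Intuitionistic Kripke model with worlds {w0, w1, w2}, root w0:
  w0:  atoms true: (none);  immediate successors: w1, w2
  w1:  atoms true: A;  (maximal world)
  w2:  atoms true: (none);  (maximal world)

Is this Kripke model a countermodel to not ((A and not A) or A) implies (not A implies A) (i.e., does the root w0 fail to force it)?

w0 does not force not ((A and not A) or A) implies (not A implies A): at the accessible world w2, w2 forces not ((A and not A) or A) but w2 does not force not A implies A.
w2 does not force not A implies A: already at w2 itself, w2 forces not A but w2 does not force A.
w2 lacks atom A, so w2 does not force A.
So the root w0 does not force not ((A and not A) or A) implies (not A implies A); the model is a countermodel.

Yes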